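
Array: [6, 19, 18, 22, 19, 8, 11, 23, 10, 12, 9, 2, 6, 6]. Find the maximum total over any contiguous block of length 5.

86

Window sums for each of the 10 positions:
6 19 18 22 19 → sum 84
19 18 22 19 8 → sum 86
18 22 19 8 11 → sum 78
22 19 8 11 23 → sum 83
19 8 11 23 10 → sum 71
8 11 23 10 12 → sum 64
11 23 10 12 9 → sum 65
23 10 12 9 2 → sum 56
10 12 9 2 6 → sum 39
12 9 2 6 6 → sum 35
Maximum of these is 86.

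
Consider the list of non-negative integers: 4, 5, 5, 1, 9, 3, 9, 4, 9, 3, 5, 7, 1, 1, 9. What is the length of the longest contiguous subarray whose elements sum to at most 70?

14

Extend to the right; shrink from the left whenever the sum exceeds 70:
→ 4: sum 4, len 1
→ 5: sum 9, len 2
→ 5: sum 14, len 3
→ 1: sum 15, len 4
→ 9: sum 24, len 5
→ 3: sum 27, len 6
→ 9: sum 36, len 7
→ 4: sum 40, len 8
→ 9: sum 49, len 9
→ 3: sum 52, len 10
→ 5: sum 57, len 11
→ 7: sum 64, len 12
→ 1: sum 65, len 13
→ 1: sum 66, len 14
→ 9 (dropped 4, 5): sum 66, len 13
Longest length seen: 14.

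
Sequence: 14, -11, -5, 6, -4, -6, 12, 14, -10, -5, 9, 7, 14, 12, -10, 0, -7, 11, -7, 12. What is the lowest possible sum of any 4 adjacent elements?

-14

[14, -11, -5, 6] → sum 4
[-11, -5, 6, -4] → sum -14
[-5, 6, -4, -6] → sum -9
[6, -4, -6, 12] → sum 8
[-4, -6, 12, 14] → sum 16
[-6, 12, 14, -10] → sum 10
[12, 14, -10, -5] → sum 11
[14, -10, -5, 9] → sum 8
[-10, -5, 9, 7] → sum 1
[-5, 9, 7, 14] → sum 25
[9, 7, 14, 12] → sum 42
[7, 14, 12, -10] → sum 23
[14, 12, -10, 0] → sum 16
[12, -10, 0, -7] → sum -5
[-10, 0, -7, 11] → sum -6
[0, -7, 11, -7] → sum -3
[-7, 11, -7, 12] → sum 9
Lowest of these is -14.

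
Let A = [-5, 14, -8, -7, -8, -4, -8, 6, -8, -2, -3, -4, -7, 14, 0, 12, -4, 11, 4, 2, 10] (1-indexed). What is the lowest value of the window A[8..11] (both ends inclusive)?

-8

Elements at indices 8..11: 6, -8, -2, -3
min(6, -8, -2, -3) = -8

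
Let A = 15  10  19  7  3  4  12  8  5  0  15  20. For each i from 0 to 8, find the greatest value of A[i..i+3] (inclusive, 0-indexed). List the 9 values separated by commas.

19, 19, 19, 12, 12, 12, 12, 15, 20

Sliding a size-4 window across the 12 values:
[15, 10, 19, 7] → max 19
[10, 19, 7, 3] → max 19
[19, 7, 3, 4] → max 19
[7, 3, 4, 12] → max 12
[3, 4, 12, 8] → max 12
[4, 12, 8, 5] → max 12
[12, 8, 5, 0] → max 12
[8, 5, 0, 15] → max 15
[5, 0, 15, 20] → max 20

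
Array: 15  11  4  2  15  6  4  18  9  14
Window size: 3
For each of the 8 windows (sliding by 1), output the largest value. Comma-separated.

15, 11, 15, 15, 15, 18, 18, 18

[15, 11, 4] → max 15
[11, 4, 2] → max 11
[4, 2, 15] → max 15
[2, 15, 6] → max 15
[15, 6, 4] → max 15
[6, 4, 18] → max 18
[4, 18, 9] → max 18
[18, 9, 14] → max 18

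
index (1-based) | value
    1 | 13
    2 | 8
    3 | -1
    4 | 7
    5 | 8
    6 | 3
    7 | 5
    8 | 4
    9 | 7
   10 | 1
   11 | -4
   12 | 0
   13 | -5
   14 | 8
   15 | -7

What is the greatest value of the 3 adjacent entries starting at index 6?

5

Elements at indices 6..8: 3, 5, 4
max(3, 5, 4) = 5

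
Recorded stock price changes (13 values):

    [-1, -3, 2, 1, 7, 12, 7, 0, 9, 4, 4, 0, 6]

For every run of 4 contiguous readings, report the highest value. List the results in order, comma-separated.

2, 7, 12, 12, 12, 12, 9, 9, 9, 6

(-1, -3, 2, 1) → max 2
(-3, 2, 1, 7) → max 7
(2, 1, 7, 12) → max 12
(1, 7, 12, 7) → max 12
(7, 12, 7, 0) → max 12
(12, 7, 0, 9) → max 12
(7, 0, 9, 4) → max 9
(0, 9, 4, 4) → max 9
(9, 4, 4, 0) → max 9
(4, 4, 0, 6) → max 6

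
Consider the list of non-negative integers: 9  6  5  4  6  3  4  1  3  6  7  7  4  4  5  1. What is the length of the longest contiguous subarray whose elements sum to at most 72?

Extend to the right; shrink from the left whenever the sum exceeds 72:
add 9: [9] sum 9, len 1
add 6: [9, 6] sum 15, len 2
add 5: [9, 6, 5] sum 20, len 3
add 4: [9, 6, 5, 4] sum 24, len 4
add 6: [9, 6, 5, 4, 6] sum 30, len 5
add 3: [9, 6, 5, 4, 6, 3] sum 33, len 6
add 4: [9, 6, 5, 4, 6, 3, 4] sum 37, len 7
add 1: [9, 6, 5, 4, 6, 3, 4, 1] sum 38, len 8
add 3: [9, 6, 5, 4, 6, 3, 4, 1, 3] sum 41, len 9
add 6: [9, 6, 5, 4, 6, 3, 4, 1, 3, 6] sum 47, len 10
add 7: [9, 6, 5, 4, 6, 3, 4, 1, 3, 6, 7] sum 54, len 11
add 7: [9, 6, 5, 4, 6, 3, 4, 1, 3, 6, 7, 7] sum 61, len 12
add 4: [9, 6, 5, 4, 6, 3, 4, 1, 3, 6, 7, 7, 4] sum 65, len 13
add 4: [9, 6, 5, 4, 6, 3, 4, 1, 3, 6, 7, 7, 4, 4] sum 69, len 14
add 5: [6, 5, 4, 6, 3, 4, 1, 3, 6, 7, 7, 4, 4, 5] sum 65, len 14
add 1: [6, 5, 4, 6, 3, 4, 1, 3, 6, 7, 7, 4, 4, 5, 1] sum 66, len 15
Longest length seen: 15.

15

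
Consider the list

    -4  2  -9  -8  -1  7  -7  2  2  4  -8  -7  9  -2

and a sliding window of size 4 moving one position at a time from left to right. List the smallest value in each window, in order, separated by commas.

[-4, 2, -9, -8] → min -9
[2, -9, -8, -1] → min -9
[-9, -8, -1, 7] → min -9
[-8, -1, 7, -7] → min -8
[-1, 7, -7, 2] → min -7
[7, -7, 2, 2] → min -7
[-7, 2, 2, 4] → min -7
[2, 2, 4, -8] → min -8
[2, 4, -8, -7] → min -8
[4, -8, -7, 9] → min -8
[-8, -7, 9, -2] → min -8

-9, -9, -9, -8, -7, -7, -7, -8, -8, -8, -8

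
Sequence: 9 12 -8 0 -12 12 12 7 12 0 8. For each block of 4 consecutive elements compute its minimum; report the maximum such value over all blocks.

7

Each size-4 window and its min:
(9, 12, -8, 0) → min -8
(12, -8, 0, -12) → min -12
(-8, 0, -12, 12) → min -12
(0, -12, 12, 12) → min -12
(-12, 12, 12, 7) → min -12
(12, 12, 7, 12) → min 7
(12, 7, 12, 0) → min 0
(7, 12, 0, 8) → min 0
Maximum of these is 7.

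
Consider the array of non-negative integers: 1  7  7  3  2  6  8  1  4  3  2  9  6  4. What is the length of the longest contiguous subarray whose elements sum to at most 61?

13

Extend to the right; shrink from the left whenever the sum exceeds 61:
→ 1: sum 1, len 1
→ 7: sum 8, len 2
→ 7: sum 15, len 3
→ 3: sum 18, len 4
→ 2: sum 20, len 5
→ 6: sum 26, len 6
→ 8: sum 34, len 7
→ 1: sum 35, len 8
→ 4: sum 39, len 9
→ 3: sum 42, len 10
→ 2: sum 44, len 11
→ 9: sum 53, len 12
→ 6: sum 59, len 13
→ 4 (dropped 1, 7): sum 55, len 12
Longest length seen: 13.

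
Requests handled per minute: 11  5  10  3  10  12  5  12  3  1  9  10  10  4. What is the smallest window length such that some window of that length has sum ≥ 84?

11

add 11: running sum 11 < 84
add 5: running sum 16 < 84
add 10: running sum 26 < 84
add 3: running sum 29 < 84
add 10: running sum 39 < 84
add 12: running sum 51 < 84
add 5: running sum 56 < 84
add 12: running sum 68 < 84
add 3: running sum 71 < 84
add 1: running sum 72 < 84
add 9: running sum 81 < 84
end 11: [11, 5, 10, 3, 10, 12, 5, 12, 3, 1, 9, 10] sum 91, len 12
end 12: [10, 3, 10, 12, 5, 12, 3, 1, 9, 10, 10] sum 85, len 11
end 13: [10, 3, 10, 12, 5, 12, 3, 1, 9, 10, 10, 4] sum 89, len 12
Shortest qualifying length: 11.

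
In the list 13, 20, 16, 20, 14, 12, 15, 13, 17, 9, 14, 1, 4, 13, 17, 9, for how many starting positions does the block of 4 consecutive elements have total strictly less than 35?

(13, 20, 16, 20) → sum 69
(20, 16, 20, 14) → sum 70
(16, 20, 14, 12) → sum 62
(20, 14, 12, 15) → sum 61
(14, 12, 15, 13) → sum 54
(12, 15, 13, 17) → sum 57
(15, 13, 17, 9) → sum 54
(13, 17, 9, 14) → sum 53
(17, 9, 14, 1) → sum 41
(9, 14, 1, 4) → sum 28  < 35 ✓
(14, 1, 4, 13) → sum 32  < 35 ✓
(1, 4, 13, 17) → sum 35
(4, 13, 17, 9) → sum 43
2 windows satisfy the condition.

2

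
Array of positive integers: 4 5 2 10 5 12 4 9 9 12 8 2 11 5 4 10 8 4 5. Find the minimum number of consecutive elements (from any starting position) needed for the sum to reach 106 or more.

add 4: running sum 4 < 106
add 5: running sum 9 < 106
add 2: running sum 11 < 106
add 10: running sum 21 < 106
add 5: running sum 26 < 106
add 12: running sum 38 < 106
add 4: running sum 42 < 106
add 9: running sum 51 < 106
add 9: running sum 60 < 106
add 12: running sum 72 < 106
add 8: running sum 80 < 106
add 2: running sum 82 < 106
add 11: running sum 93 < 106
add 5: running sum 98 < 106
add 4: running sum 102 < 106
end 15: [5, 2, 10, 5, 12, 4, 9, 9, 12, 8, 2, 11, 5, 4, 10] sum 108, len 15
end 16: [10, 5, 12, 4, 9, 9, 12, 8, 2, 11, 5, 4, 10, 8] sum 109, len 14
end 17: [10, 5, 12, 4, 9, 9, 12, 8, 2, 11, 5, 4, 10, 8, 4] sum 113, len 15
end 18: [5, 12, 4, 9, 9, 12, 8, 2, 11, 5, 4, 10, 8, 4, 5] sum 108, len 15
Shortest qualifying length: 14.

14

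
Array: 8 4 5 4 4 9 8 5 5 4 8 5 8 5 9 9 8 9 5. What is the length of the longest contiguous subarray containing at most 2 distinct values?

add 8: window [8] (1 distinct), len 1
add 4: window [8, 4] (2 distinct), len 2
add 5: window [4, 5] (2 distinct), len 2
add 4: window [4, 5, 4] (2 distinct), len 3
add 4: window [4, 5, 4, 4] (2 distinct), len 4
add 9: window [4, 4, 9] (2 distinct), len 3
add 8: window [9, 8] (2 distinct), len 2
add 5: window [8, 5] (2 distinct), len 2
add 5: window [8, 5, 5] (2 distinct), len 3
add 4: window [5, 5, 4] (2 distinct), len 3
add 8: window [4, 8] (2 distinct), len 2
add 5: window [8, 5] (2 distinct), len 2
add 8: window [8, 5, 8] (2 distinct), len 3
add 5: window [8, 5, 8, 5] (2 distinct), len 4
add 9: window [5, 9] (2 distinct), len 2
add 9: window [5, 9, 9] (2 distinct), len 3
add 8: window [9, 9, 8] (2 distinct), len 3
add 9: window [9, 9, 8, 9] (2 distinct), len 4
add 5: window [9, 5] (2 distinct), len 2
Longest length with ≤2 distinct: 4.

4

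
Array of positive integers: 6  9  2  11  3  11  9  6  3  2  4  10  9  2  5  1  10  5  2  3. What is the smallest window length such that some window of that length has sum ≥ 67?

add 6: running sum 6 < 67
add 9: running sum 15 < 67
add 2: running sum 17 < 67
add 11: running sum 28 < 67
add 3: running sum 31 < 67
add 11: running sum 42 < 67
add 9: running sum 51 < 67
add 6: running sum 57 < 67
add 3: running sum 60 < 67
add 2: running sum 62 < 67
add 4: running sum 66 < 67
add 10: shortest ending here [9, 2, 11, 3, 11, 9, 6, 3, 2, 4, 10] sum 70, len 11
add 9: shortest ending here [11, 3, 11, 9, 6, 3, 2, 4, 10, 9] sum 68, len 10
add 2: shortest ending here [11, 3, 11, 9, 6, 3, 2, 4, 10, 9, 2] sum 70, len 11
add 5: shortest ending here [11, 3, 11, 9, 6, 3, 2, 4, 10, 9, 2, 5] sum 75, len 12
add 1: shortest ending here [11, 3, 11, 9, 6, 3, 2, 4, 10, 9, 2, 5, 1] sum 76, len 13
add 10: shortest ending here [11, 9, 6, 3, 2, 4, 10, 9, 2, 5, 1, 10] sum 72, len 12
add 5: shortest ending here [11, 9, 6, 3, 2, 4, 10, 9, 2, 5, 1, 10, 5] sum 77, len 13
add 2: shortest ending here [9, 6, 3, 2, 4, 10, 9, 2, 5, 1, 10, 5, 2] sum 68, len 13
add 3: shortest ending here [9, 6, 3, 2, 4, 10, 9, 2, 5, 1, 10, 5, 2, 3] sum 71, len 14
Shortest qualifying length: 10.

10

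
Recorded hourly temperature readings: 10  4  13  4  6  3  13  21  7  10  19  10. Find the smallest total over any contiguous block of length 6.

40

Window sums for each of the 7 positions:
(10, 4, 13, 4, 6, 3) → sum 40
(4, 13, 4, 6, 3, 13) → sum 43
(13, 4, 6, 3, 13, 21) → sum 60
(4, 6, 3, 13, 21, 7) → sum 54
(6, 3, 13, 21, 7, 10) → sum 60
(3, 13, 21, 7, 10, 19) → sum 73
(13, 21, 7, 10, 19, 10) → sum 80
Smallest of these is 40.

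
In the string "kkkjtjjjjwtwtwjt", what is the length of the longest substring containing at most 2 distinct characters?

6

Extend right; when distinct count exceeds 2, shrink from the left:
add k: window [k] (1 distinct), len 1
add k: window [k, k] (1 distinct), len 2
add k: window [k, k, k] (1 distinct), len 3
add j: window [k, k, k, j] (2 distinct), len 4
add t: window [j, t] (2 distinct), len 2
add j: window [j, t, j] (2 distinct), len 3
add j: window [j, t, j, j] (2 distinct), len 4
add j: window [j, t, j, j, j] (2 distinct), len 5
add j: window [j, t, j, j, j, j] (2 distinct), len 6
add w: window [j, j, j, j, w] (2 distinct), len 5
add t: window [w, t] (2 distinct), len 2
add w: window [w, t, w] (2 distinct), len 3
add t: window [w, t, w, t] (2 distinct), len 4
add w: window [w, t, w, t, w] (2 distinct), len 5
add j: window [w, j] (2 distinct), len 2
add t: window [j, t] (2 distinct), len 2
Longest length with ≤2 distinct: 6.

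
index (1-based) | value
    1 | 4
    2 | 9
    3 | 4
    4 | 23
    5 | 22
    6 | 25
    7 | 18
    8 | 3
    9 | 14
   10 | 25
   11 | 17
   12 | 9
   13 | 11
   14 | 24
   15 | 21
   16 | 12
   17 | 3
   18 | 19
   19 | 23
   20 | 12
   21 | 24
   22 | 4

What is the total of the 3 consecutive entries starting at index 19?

Elements at indices 19..21: 23, 12, 24
sum(23, 12, 24) = 59

59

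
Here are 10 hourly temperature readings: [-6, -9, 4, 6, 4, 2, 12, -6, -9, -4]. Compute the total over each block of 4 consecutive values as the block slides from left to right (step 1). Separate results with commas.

(-6, -9, 4, 6) → sum -5
(-9, 4, 6, 4) → sum 5
(4, 6, 4, 2) → sum 16
(6, 4, 2, 12) → sum 24
(4, 2, 12, -6) → sum 12
(2, 12, -6, -9) → sum -1
(12, -6, -9, -4) → sum -7

-5, 5, 16, 24, 12, -1, -7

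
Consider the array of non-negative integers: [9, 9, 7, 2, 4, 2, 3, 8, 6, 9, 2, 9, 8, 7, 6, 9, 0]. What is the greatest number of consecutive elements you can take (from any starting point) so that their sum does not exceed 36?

8

Extend to the right; shrink from the left whenever the sum exceeds 36:
[9] sum 9 len 1
[9, 9] sum 18 len 2
[9, 9, 7] sum 25 len 3
[9, 9, 7, 2] sum 27 len 4
[9, 9, 7, 2, 4] sum 31 len 5
[9, 9, 7, 2, 4, 2] sum 33 len 6
[9, 9, 7, 2, 4, 2, 3] sum 36 len 7
[9, 7, 2, 4, 2, 3, 8] sum 35 len 7
[7, 2, 4, 2, 3, 8, 6] sum 32 len 7
[2, 4, 2, 3, 8, 6, 9] sum 34 len 7
[2, 4, 2, 3, 8, 6, 9, 2] sum 36 len 8
[8, 6, 9, 2, 9] sum 34 len 5
[6, 9, 2, 9, 8] sum 34 len 5
[9, 2, 9, 8, 7] sum 35 len 5
[2, 9, 8, 7, 6] sum 32 len 5
[8, 7, 6, 9] sum 30 len 4
[8, 7, 6, 9, 0] sum 30 len 5
Longest length seen: 8.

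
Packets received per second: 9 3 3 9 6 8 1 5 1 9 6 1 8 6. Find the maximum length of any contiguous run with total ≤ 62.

12

[9] sum 9 len 1
[9, 3] sum 12 len 2
[9, 3, 3] sum 15 len 3
[9, 3, 3, 9] sum 24 len 4
[9, 3, 3, 9, 6] sum 30 len 5
[9, 3, 3, 9, 6, 8] sum 38 len 6
[9, 3, 3, 9, 6, 8, 1] sum 39 len 7
[9, 3, 3, 9, 6, 8, 1, 5] sum 44 len 8
[9, 3, 3, 9, 6, 8, 1, 5, 1] sum 45 len 9
[9, 3, 3, 9, 6, 8, 1, 5, 1, 9] sum 54 len 10
[9, 3, 3, 9, 6, 8, 1, 5, 1, 9, 6] sum 60 len 11
[9, 3, 3, 9, 6, 8, 1, 5, 1, 9, 6, 1] sum 61 len 12
[3, 3, 9, 6, 8, 1, 5, 1, 9, 6, 1, 8] sum 60 len 12
[9, 6, 8, 1, 5, 1, 9, 6, 1, 8, 6] sum 60 len 11
Longest length seen: 12.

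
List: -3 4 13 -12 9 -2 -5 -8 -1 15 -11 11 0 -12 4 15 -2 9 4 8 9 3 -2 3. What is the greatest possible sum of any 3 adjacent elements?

-3 4 13 → sum 14
4 13 -12 → sum 5
13 -12 9 → sum 10
-12 9 -2 → sum -5
9 -2 -5 → sum 2
-2 -5 -8 → sum -15
-5 -8 -1 → sum -14
-8 -1 15 → sum 6
-1 15 -11 → sum 3
15 -11 11 → sum 15
-11 11 0 → sum 0
11 0 -12 → sum -1
0 -12 4 → sum -8
-12 4 15 → sum 7
4 15 -2 → sum 17
15 -2 9 → sum 22
-2 9 4 → sum 11
9 4 8 → sum 21
4 8 9 → sum 21
8 9 3 → sum 20
9 3 -2 → sum 10
3 -2 3 → sum 4
Greatest of these is 22.

22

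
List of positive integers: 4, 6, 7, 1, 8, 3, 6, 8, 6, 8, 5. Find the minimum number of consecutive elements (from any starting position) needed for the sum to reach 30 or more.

Extend right; whenever the sum reaches 30, record the length and shrink from the left:
add 4: running sum 4 < 30
add 6: running sum 10 < 30
add 7: running sum 17 < 30
add 1: running sum 18 < 30
add 8: running sum 26 < 30
add 3: running sum 29 < 30
add 6: shortest ending here [6, 7, 1, 8, 3, 6] sum 31, len 6
add 8: shortest ending here [7, 1, 8, 3, 6, 8] sum 33, len 6
add 6: shortest ending here [8, 3, 6, 8, 6] sum 31, len 5
add 8: shortest ending here [3, 6, 8, 6, 8] sum 31, len 5
add 5: shortest ending here [6, 8, 6, 8, 5] sum 33, len 5
Shortest qualifying length: 5.

5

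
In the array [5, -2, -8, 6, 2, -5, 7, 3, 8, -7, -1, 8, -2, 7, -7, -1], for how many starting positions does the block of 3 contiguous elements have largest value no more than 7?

8

[5, -2, -8] → max 5  ≤ 7 ✓
[-2, -8, 6] → max 6  ≤ 7 ✓
[-8, 6, 2] → max 6  ≤ 7 ✓
[6, 2, -5] → max 6  ≤ 7 ✓
[2, -5, 7] → max 7  ≤ 7 ✓
[-5, 7, 3] → max 7  ≤ 7 ✓
[7, 3, 8] → max 8
[3, 8, -7] → max 8
[8, -7, -1] → max 8
[-7, -1, 8] → max 8
[-1, 8, -2] → max 8
[8, -2, 7] → max 8
[-2, 7, -7] → max 7  ≤ 7 ✓
[7, -7, -1] → max 7  ≤ 7 ✓
8 windows satisfy the condition.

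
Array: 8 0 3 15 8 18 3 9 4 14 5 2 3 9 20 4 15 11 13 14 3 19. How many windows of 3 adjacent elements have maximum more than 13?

16

8 0 3 → max 8
0 3 15 → max 15  > 13 ✓
3 15 8 → max 15  > 13 ✓
15 8 18 → max 18  > 13 ✓
8 18 3 → max 18  > 13 ✓
18 3 9 → max 18  > 13 ✓
3 9 4 → max 9
9 4 14 → max 14  > 13 ✓
4 14 5 → max 14  > 13 ✓
14 5 2 → max 14  > 13 ✓
5 2 3 → max 5
2 3 9 → max 9
3 9 20 → max 20  > 13 ✓
9 20 4 → max 20  > 13 ✓
20 4 15 → max 20  > 13 ✓
4 15 11 → max 15  > 13 ✓
15 11 13 → max 15  > 13 ✓
11 13 14 → max 14  > 13 ✓
13 14 3 → max 14  > 13 ✓
14 3 19 → max 19  > 13 ✓
16 windows satisfy the condition.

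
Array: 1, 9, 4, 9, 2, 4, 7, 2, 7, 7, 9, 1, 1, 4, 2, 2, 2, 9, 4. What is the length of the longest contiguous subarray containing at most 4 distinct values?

Extend right; when distinct count exceeds 4, shrink from the left:
add 1: window [1] (1 distinct), len 1
add 9: window [1, 9] (2 distinct), len 2
add 4: window [1, 9, 4] (3 distinct), len 3
add 9: window [1, 9, 4, 9] (3 distinct), len 4
add 2: window [1, 9, 4, 9, 2] (4 distinct), len 5
add 4: window [1, 9, 4, 9, 2, 4] (4 distinct), len 6
add 7: window [9, 4, 9, 2, 4, 7] (4 distinct), len 6
add 2: window [9, 4, 9, 2, 4, 7, 2] (4 distinct), len 7
add 7: window [9, 4, 9, 2, 4, 7, 2, 7] (4 distinct), len 8
add 7: window [9, 4, 9, 2, 4, 7, 2, 7, 7] (4 distinct), len 9
add 9: window [9, 4, 9, 2, 4, 7, 2, 7, 7, 9] (4 distinct), len 10
add 1: window [7, 2, 7, 7, 9, 1] (4 distinct), len 6
add 1: window [7, 2, 7, 7, 9, 1, 1] (4 distinct), len 7
add 4: window [7, 7, 9, 1, 1, 4] (4 distinct), len 6
add 2: window [9, 1, 1, 4, 2] (4 distinct), len 5
add 2: window [9, 1, 1, 4, 2, 2] (4 distinct), len 6
add 2: window [9, 1, 1, 4, 2, 2, 2] (4 distinct), len 7
add 9: window [9, 1, 1, 4, 2, 2, 2, 9] (4 distinct), len 8
add 4: window [9, 1, 1, 4, 2, 2, 2, 9, 4] (4 distinct), len 9
Longest length with ≤4 distinct: 10.

10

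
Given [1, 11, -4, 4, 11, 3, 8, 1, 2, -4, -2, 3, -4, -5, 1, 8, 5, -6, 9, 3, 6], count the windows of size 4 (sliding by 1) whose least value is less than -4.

8

[1, 11, -4, 4] → min -4
[11, -4, 4, 11] → min -4
[-4, 4, 11, 3] → min -4
[4, 11, 3, 8] → min 3
[11, 3, 8, 1] → min 1
[3, 8, 1, 2] → min 1
[8, 1, 2, -4] → min -4
[1, 2, -4, -2] → min -4
[2, -4, -2, 3] → min -4
[-4, -2, 3, -4] → min -4
[-2, 3, -4, -5] → min -5  < -4 ✓
[3, -4, -5, 1] → min -5  < -4 ✓
[-4, -5, 1, 8] → min -5  < -4 ✓
[-5, 1, 8, 5] → min -5  < -4 ✓
[1, 8, 5, -6] → min -6  < -4 ✓
[8, 5, -6, 9] → min -6  < -4 ✓
[5, -6, 9, 3] → min -6  < -4 ✓
[-6, 9, 3, 6] → min -6  < -4 ✓
8 windows satisfy the condition.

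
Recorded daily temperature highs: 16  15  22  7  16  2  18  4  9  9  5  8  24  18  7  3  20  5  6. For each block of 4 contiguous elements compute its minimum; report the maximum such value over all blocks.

7

[16, 15, 22, 7] → min 7
[15, 22, 7, 16] → min 7
[22, 7, 16, 2] → min 2
[7, 16, 2, 18] → min 2
[16, 2, 18, 4] → min 2
[2, 18, 4, 9] → min 2
[18, 4, 9, 9] → min 4
[4, 9, 9, 5] → min 4
[9, 9, 5, 8] → min 5
[9, 5, 8, 24] → min 5
[5, 8, 24, 18] → min 5
[8, 24, 18, 7] → min 7
[24, 18, 7, 3] → min 3
[18, 7, 3, 20] → min 3
[7, 3, 20, 5] → min 3
[3, 20, 5, 6] → min 3
Maximum of these is 7.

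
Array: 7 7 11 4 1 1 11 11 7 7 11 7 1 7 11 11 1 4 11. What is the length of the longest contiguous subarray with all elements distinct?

4

add 7: [7] len 1
add 7 (repeat 7, move left end past it): [7] len 1
add 11: [7, 11] len 2
add 4: [7, 11, 4] len 3
add 1: [7, 11, 4, 1] len 4
add 1 (repeat 1, move left end past it): [1] len 1
add 11: [1, 11] len 2
add 11 (repeat 11, move left end past it): [11] len 1
add 7: [11, 7] len 2
add 7 (repeat 7, move left end past it): [7] len 1
add 11: [7, 11] len 2
add 7 (repeat 7, move left end past it): [11, 7] len 2
add 1: [11, 7, 1] len 3
add 7 (repeat 7, move left end past it): [1, 7] len 2
add 11: [1, 7, 11] len 3
add 11 (repeat 11, move left end past it): [11] len 1
add 1: [11, 1] len 2
add 4: [11, 1, 4] len 3
add 11 (repeat 11, move left end past it): [1, 4, 11] len 3
Longest all-distinct length: 4.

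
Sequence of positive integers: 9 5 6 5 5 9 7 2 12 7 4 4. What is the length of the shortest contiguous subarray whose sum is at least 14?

Extend right; whenever the sum reaches 14, record the length and shrink from the left:
add 9: running sum 9 < 14
add 5: shortest ending here [9, 5] sum 14, len 2
add 6: shortest ending here [9, 5, 6] sum 20, len 3
add 5: shortest ending here [5, 6, 5] sum 16, len 3
add 5: shortest ending here [6, 5, 5] sum 16, len 3
add 9: shortest ending here [5, 9] sum 14, len 2
add 7: shortest ending here [9, 7] sum 16, len 2
add 2: shortest ending here [9, 7, 2] sum 18, len 3
add 12: shortest ending here [2, 12] sum 14, len 2
add 7: shortest ending here [12, 7] sum 19, len 2
add 4: shortest ending here [12, 7, 4] sum 23, len 3
add 4: shortest ending here [7, 4, 4] sum 15, len 3
Shortest qualifying length: 2.

2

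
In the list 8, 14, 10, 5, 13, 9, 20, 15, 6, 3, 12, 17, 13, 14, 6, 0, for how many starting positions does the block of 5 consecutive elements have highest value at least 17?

[8, 14, 10, 5, 13] → max 14
[14, 10, 5, 13, 9] → max 14
[10, 5, 13, 9, 20] → max 20  ≥ 17 ✓
[5, 13, 9, 20, 15] → max 20  ≥ 17 ✓
[13, 9, 20, 15, 6] → max 20  ≥ 17 ✓
[9, 20, 15, 6, 3] → max 20  ≥ 17 ✓
[20, 15, 6, 3, 12] → max 20  ≥ 17 ✓
[15, 6, 3, 12, 17] → max 17  ≥ 17 ✓
[6, 3, 12, 17, 13] → max 17  ≥ 17 ✓
[3, 12, 17, 13, 14] → max 17  ≥ 17 ✓
[12, 17, 13, 14, 6] → max 17  ≥ 17 ✓
[17, 13, 14, 6, 0] → max 17  ≥ 17 ✓
10 windows satisfy the condition.

10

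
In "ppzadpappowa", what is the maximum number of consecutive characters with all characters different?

[p] len 1
[p] len 1
[p, z] len 2
[p, z, a] len 3
[p, z, a, d] len 4
[z, a, d, p] len 4
[d, p, a] len 3
[a, p] len 2
[p] len 1
[p, o] len 2
[p, o, w] len 3
[p, o, w, a] len 4
Longest all-distinct length: 4.

4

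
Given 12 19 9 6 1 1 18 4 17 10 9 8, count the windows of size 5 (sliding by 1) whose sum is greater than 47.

3

[12, 19, 9, 6, 1] → sum 47
[19, 9, 6, 1, 1] → sum 36
[9, 6, 1, 1, 18] → sum 35
[6, 1, 1, 18, 4] → sum 30
[1, 1, 18, 4, 17] → sum 41
[1, 18, 4, 17, 10] → sum 50  > 47 ✓
[18, 4, 17, 10, 9] → sum 58  > 47 ✓
[4, 17, 10, 9, 8] → sum 48  > 47 ✓
3 windows satisfy the condition.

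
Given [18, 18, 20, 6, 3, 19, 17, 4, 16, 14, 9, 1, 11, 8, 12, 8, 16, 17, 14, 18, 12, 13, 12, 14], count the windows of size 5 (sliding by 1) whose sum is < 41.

(18, 18, 20, 6, 3) → sum 65
(18, 20, 6, 3, 19) → sum 66
(20, 6, 3, 19, 17) → sum 65
(6, 3, 19, 17, 4) → sum 49
(3, 19, 17, 4, 16) → sum 59
(19, 17, 4, 16, 14) → sum 70
(17, 4, 16, 14, 9) → sum 60
(4, 16, 14, 9, 1) → sum 44
(16, 14, 9, 1, 11) → sum 51
(14, 9, 1, 11, 8) → sum 43
(9, 1, 11, 8, 12) → sum 41
(1, 11, 8, 12, 8) → sum 40  < 41 ✓
(11, 8, 12, 8, 16) → sum 55
(8, 12, 8, 16, 17) → sum 61
(12, 8, 16, 17, 14) → sum 67
(8, 16, 17, 14, 18) → sum 73
(16, 17, 14, 18, 12) → sum 77
(17, 14, 18, 12, 13) → sum 74
(14, 18, 12, 13, 12) → sum 69
(18, 12, 13, 12, 14) → sum 69
1 window satisfy the condition.

1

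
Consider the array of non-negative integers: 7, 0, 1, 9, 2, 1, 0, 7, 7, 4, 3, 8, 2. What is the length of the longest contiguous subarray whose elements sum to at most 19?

→ 7: sum 7, len 1
→ 0: sum 7, len 2
→ 1: sum 8, len 3
→ 9: sum 17, len 4
→ 2: sum 19, len 5
→ 1 (dropped 7): sum 13, len 5
→ 0: sum 13, len 6
→ 7 (dropped 0, 1): sum 19, len 5
→ 7 (dropped 9): sum 17, len 5
→ 4 (dropped 2): sum 19, len 5
→ 3 (dropped 1, 0, 7): sum 14, len 3
→ 8 (dropped 7): sum 15, len 3
→ 2: sum 17, len 4
Longest length seen: 6.

6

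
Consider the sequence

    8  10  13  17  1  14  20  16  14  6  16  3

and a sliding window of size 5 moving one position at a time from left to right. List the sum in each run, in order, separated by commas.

49, 55, 65, 68, 65, 70, 72, 55

(8, 10, 13, 17, 1) → sum 49
(10, 13, 17, 1, 14) → sum 55
(13, 17, 1, 14, 20) → sum 65
(17, 1, 14, 20, 16) → sum 68
(1, 14, 20, 16, 14) → sum 65
(14, 20, 16, 14, 6) → sum 70
(20, 16, 14, 6, 16) → sum 72
(16, 14, 6, 16, 3) → sum 55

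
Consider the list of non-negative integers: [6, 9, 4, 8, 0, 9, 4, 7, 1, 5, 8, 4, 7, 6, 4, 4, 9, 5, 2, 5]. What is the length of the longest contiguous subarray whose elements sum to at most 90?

→ 6: sum 6, len 1
→ 9: sum 15, len 2
→ 4: sum 19, len 3
→ 8: sum 27, len 4
→ 0: sum 27, len 5
→ 9: sum 36, len 6
→ 4: sum 40, len 7
→ 7: sum 47, len 8
→ 1: sum 48, len 9
→ 5: sum 53, len 10
→ 8: sum 61, len 11
→ 4: sum 65, len 12
→ 7: sum 72, len 13
→ 6: sum 78, len 14
→ 4: sum 82, len 15
→ 4: sum 86, len 16
→ 9 (dropped 6): sum 89, len 16
→ 5 (dropped 9): sum 85, len 16
→ 2: sum 87, len 17
→ 5 (dropped 4): sum 88, len 17
Longest length seen: 17.

17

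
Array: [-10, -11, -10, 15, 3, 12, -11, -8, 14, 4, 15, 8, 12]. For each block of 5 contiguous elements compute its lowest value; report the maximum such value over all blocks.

(-10, -11, -10, 15, 3) → min -11
(-11, -10, 15, 3, 12) → min -11
(-10, 15, 3, 12, -11) → min -11
(15, 3, 12, -11, -8) → min -11
(3, 12, -11, -8, 14) → min -11
(12, -11, -8, 14, 4) → min -11
(-11, -8, 14, 4, 15) → min -11
(-8, 14, 4, 15, 8) → min -8
(14, 4, 15, 8, 12) → min 4
Maximum of these is 4.

4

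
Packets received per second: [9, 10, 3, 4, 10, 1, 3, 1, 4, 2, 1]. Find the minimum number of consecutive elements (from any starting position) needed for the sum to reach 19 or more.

2

add 9: running sum 9 < 19
end 1: [9, 10] sum 19, len 2
end 2: [9, 10, 3] sum 22, len 3
end 3: [9, 10, 3, 4] sum 26, len 4
end 4: [10, 3, 4, 10] sum 27, len 4
end 5: [10, 3, 4, 10, 1] sum 28, len 5
end 6: [3, 4, 10, 1, 3] sum 21, len 5
end 7: [4, 10, 1, 3, 1] sum 19, len 5
end 8: [10, 1, 3, 1, 4] sum 19, len 5
end 9: [10, 1, 3, 1, 4, 2] sum 21, len 6
end 10: [10, 1, 3, 1, 4, 2, 1] sum 22, len 7
Shortest qualifying length: 2.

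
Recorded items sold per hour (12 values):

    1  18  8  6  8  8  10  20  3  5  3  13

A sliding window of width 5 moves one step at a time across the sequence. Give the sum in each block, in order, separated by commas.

[1, 18, 8, 6, 8] → sum 41
[18, 8, 6, 8, 8] → sum 48
[8, 6, 8, 8, 10] → sum 40
[6, 8, 8, 10, 20] → sum 52
[8, 8, 10, 20, 3] → sum 49
[8, 10, 20, 3, 5] → sum 46
[10, 20, 3, 5, 3] → sum 41
[20, 3, 5, 3, 13] → sum 44

41, 48, 40, 52, 49, 46, 41, 44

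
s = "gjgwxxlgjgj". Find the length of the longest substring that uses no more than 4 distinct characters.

[g] 1 distinct, len 1
[g, j] 2 distinct, len 2
[g, j, g] 2 distinct, len 3
[g, j, g, w] 3 distinct, len 4
[g, j, g, w, x] 4 distinct, len 5
[g, j, g, w, x, x] 4 distinct, len 6
[g, w, x, x, l] 4 distinct, len 5
[g, w, x, x, l, g] 4 distinct, len 6
[x, x, l, g, j] 4 distinct, len 5
[x, x, l, g, j, g] 4 distinct, len 6
[x, x, l, g, j, g, j] 4 distinct, len 7
Longest length with ≤4 distinct: 7.

7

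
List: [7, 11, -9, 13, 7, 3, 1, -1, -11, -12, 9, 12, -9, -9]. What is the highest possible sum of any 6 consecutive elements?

32

7 11 -9 13 7 3 → sum 32
11 -9 13 7 3 1 → sum 26
-9 13 7 3 1 -1 → sum 14
13 7 3 1 -1 -11 → sum 12
7 3 1 -1 -11 -12 → sum -13
3 1 -1 -11 -12 9 → sum -11
1 -1 -11 -12 9 12 → sum -2
-1 -11 -12 9 12 -9 → sum -12
-11 -12 9 12 -9 -9 → sum -20
Highest of these is 32.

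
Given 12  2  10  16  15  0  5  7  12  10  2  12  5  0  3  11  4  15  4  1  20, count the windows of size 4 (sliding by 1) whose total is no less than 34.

12 2 10 16 → sum 40  ≥ 34 ✓
2 10 16 15 → sum 43  ≥ 34 ✓
10 16 15 0 → sum 41  ≥ 34 ✓
16 15 0 5 → sum 36  ≥ 34 ✓
15 0 5 7 → sum 27
0 5 7 12 → sum 24
5 7 12 10 → sum 34  ≥ 34 ✓
7 12 10 2 → sum 31
12 10 2 12 → sum 36  ≥ 34 ✓
10 2 12 5 → sum 29
2 12 5 0 → sum 19
12 5 0 3 → sum 20
5 0 3 11 → sum 19
0 3 11 4 → sum 18
3 11 4 15 → sum 33
11 4 15 4 → sum 34  ≥ 34 ✓
4 15 4 1 → sum 24
15 4 1 20 → sum 40  ≥ 34 ✓
8 windows satisfy the condition.

8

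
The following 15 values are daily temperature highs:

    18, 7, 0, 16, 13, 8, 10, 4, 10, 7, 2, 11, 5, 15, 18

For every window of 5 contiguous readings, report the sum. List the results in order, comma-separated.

54, 44, 47, 51, 45, 39, 33, 34, 35, 40, 51

[18, 7, 0, 16, 13] → sum 54
[7, 0, 16, 13, 8] → sum 44
[0, 16, 13, 8, 10] → sum 47
[16, 13, 8, 10, 4] → sum 51
[13, 8, 10, 4, 10] → sum 45
[8, 10, 4, 10, 7] → sum 39
[10, 4, 10, 7, 2] → sum 33
[4, 10, 7, 2, 11] → sum 34
[10, 7, 2, 11, 5] → sum 35
[7, 2, 11, 5, 15] → sum 40
[2, 11, 5, 15, 18] → sum 51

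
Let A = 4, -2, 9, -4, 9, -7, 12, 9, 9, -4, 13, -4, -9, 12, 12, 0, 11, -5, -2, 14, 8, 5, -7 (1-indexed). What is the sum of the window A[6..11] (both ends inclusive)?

Elements at indices 6..11: -7, 12, 9, 9, -4, 13
sum(-7, 12, 9, 9, -4, 13) = 32

32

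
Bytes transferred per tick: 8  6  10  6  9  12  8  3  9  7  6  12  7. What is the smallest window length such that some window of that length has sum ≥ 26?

3

Extend right; whenever the sum reaches 26, record the length and shrink from the left:
add 8: running sum 8 < 26
add 6: running sum 14 < 26
add 10: running sum 24 < 26
add 6: shortest ending here [8, 6, 10, 6] sum 30, len 4
add 9: shortest ending here [6, 10, 6, 9] sum 31, len 4
add 12: shortest ending here [6, 9, 12] sum 27, len 3
add 8: shortest ending here [9, 12, 8] sum 29, len 3
add 3: shortest ending here [9, 12, 8, 3] sum 32, len 4
add 9: shortest ending here [12, 8, 3, 9] sum 32, len 4
add 7: shortest ending here [8, 3, 9, 7] sum 27, len 4
add 6: shortest ending here [8, 3, 9, 7, 6] sum 33, len 5
add 12: shortest ending here [9, 7, 6, 12] sum 34, len 4
add 7: shortest ending here [7, 6, 12, 7] sum 32, len 4
Shortest qualifying length: 3.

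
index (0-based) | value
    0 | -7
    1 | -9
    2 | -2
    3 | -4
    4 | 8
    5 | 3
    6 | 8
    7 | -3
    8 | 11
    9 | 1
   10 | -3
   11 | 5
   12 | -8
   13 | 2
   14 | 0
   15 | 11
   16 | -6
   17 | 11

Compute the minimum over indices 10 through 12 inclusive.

Elements at indices 10..12: -3, 5, -8
min(-3, 5, -8) = -8

-8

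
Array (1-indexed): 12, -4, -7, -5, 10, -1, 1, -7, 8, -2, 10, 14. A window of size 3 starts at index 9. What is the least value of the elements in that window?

-2

Elements at indices 9..11: 8, -2, 10
min(8, -2, 10) = -2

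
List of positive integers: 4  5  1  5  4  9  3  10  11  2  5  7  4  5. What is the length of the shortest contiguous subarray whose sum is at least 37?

5

add 4: running sum 4 < 37
add 5: running sum 9 < 37
add 1: running sum 10 < 37
add 5: running sum 15 < 37
add 4: running sum 19 < 37
add 9: running sum 28 < 37
add 3: running sum 31 < 37
end 7: [5, 1, 5, 4, 9, 3, 10] sum 37, len 7
end 8: [4, 9, 3, 10, 11] sum 37, len 5
end 9: [4, 9, 3, 10, 11, 2] sum 39, len 6
end 10: [9, 3, 10, 11, 2, 5] sum 40, len 6
end 11: [3, 10, 11, 2, 5, 7] sum 38, len 6
end 12: [10, 11, 2, 5, 7, 4] sum 39, len 6
end 13: [10, 11, 2, 5, 7, 4, 5] sum 44, len 7
Shortest qualifying length: 5.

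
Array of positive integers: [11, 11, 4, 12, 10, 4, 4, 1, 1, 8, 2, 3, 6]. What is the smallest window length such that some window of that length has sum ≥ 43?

5

add 11: running sum 11 < 43
add 11: running sum 22 < 43
add 4: running sum 26 < 43
add 12: running sum 38 < 43
end 4: [11, 11, 4, 12, 10] sum 48, len 5
end 5: [11, 11, 4, 12, 10, 4] sum 52, len 6
end 6: [11, 4, 12, 10, 4, 4] sum 45, len 6
end 7: [11, 4, 12, 10, 4, 4, 1] sum 46, len 7
end 8: [11, 4, 12, 10, 4, 4, 1, 1] sum 47, len 8
end 9: [4, 12, 10, 4, 4, 1, 1, 8] sum 44, len 8
end 10: [4, 12, 10, 4, 4, 1, 1, 8, 2] sum 46, len 9
end 11: [12, 10, 4, 4, 1, 1, 8, 2, 3] sum 45, len 9
end 12: [12, 10, 4, 4, 1, 1, 8, 2, 3, 6] sum 51, len 10
Shortest qualifying length: 5.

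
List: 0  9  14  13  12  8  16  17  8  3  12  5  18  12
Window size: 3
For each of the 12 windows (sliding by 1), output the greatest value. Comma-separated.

0 9 14 → max 14
9 14 13 → max 14
14 13 12 → max 14
13 12 8 → max 13
12 8 16 → max 16
8 16 17 → max 17
16 17 8 → max 17
17 8 3 → max 17
8 3 12 → max 12
3 12 5 → max 12
12 5 18 → max 18
5 18 12 → max 18

14, 14, 14, 13, 16, 17, 17, 17, 12, 12, 18, 18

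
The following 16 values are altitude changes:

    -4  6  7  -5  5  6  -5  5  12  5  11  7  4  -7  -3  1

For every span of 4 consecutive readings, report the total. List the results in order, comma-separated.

-4 6 7 -5 → sum 4
6 7 -5 5 → sum 13
7 -5 5 6 → sum 13
-5 5 6 -5 → sum 1
5 6 -5 5 → sum 11
6 -5 5 12 → sum 18
-5 5 12 5 → sum 17
5 12 5 11 → sum 33
12 5 11 7 → sum 35
5 11 7 4 → sum 27
11 7 4 -7 → sum 15
7 4 -7 -3 → sum 1
4 -7 -3 1 → sum -5

4, 13, 13, 1, 11, 18, 17, 33, 35, 27, 15, 1, -5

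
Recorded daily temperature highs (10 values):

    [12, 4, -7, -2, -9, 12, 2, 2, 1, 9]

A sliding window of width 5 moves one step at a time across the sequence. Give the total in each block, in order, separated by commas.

-2, -2, -4, 5, 8, 26

12 4 -7 -2 -9 → sum -2
4 -7 -2 -9 12 → sum -2
-7 -2 -9 12 2 → sum -4
-2 -9 12 2 2 → sum 5
-9 12 2 2 1 → sum 8
12 2 2 1 9 → sum 26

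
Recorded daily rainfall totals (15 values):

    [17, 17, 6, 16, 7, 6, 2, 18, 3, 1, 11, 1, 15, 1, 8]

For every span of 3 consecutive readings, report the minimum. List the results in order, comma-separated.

[17, 17, 6] → min 6
[17, 6, 16] → min 6
[6, 16, 7] → min 6
[16, 7, 6] → min 6
[7, 6, 2] → min 2
[6, 2, 18] → min 2
[2, 18, 3] → min 2
[18, 3, 1] → min 1
[3, 1, 11] → min 1
[1, 11, 1] → min 1
[11, 1, 15] → min 1
[1, 15, 1] → min 1
[15, 1, 8] → min 1

6, 6, 6, 6, 2, 2, 2, 1, 1, 1, 1, 1, 1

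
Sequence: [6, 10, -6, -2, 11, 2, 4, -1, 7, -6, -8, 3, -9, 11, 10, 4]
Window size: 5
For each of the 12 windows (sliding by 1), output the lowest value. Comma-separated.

-6, -6, -6, -2, -1, -6, -8, -8, -9, -9, -9, -9

(6, 10, -6, -2, 11) → min -6
(10, -6, -2, 11, 2) → min -6
(-6, -2, 11, 2, 4) → min -6
(-2, 11, 2, 4, -1) → min -2
(11, 2, 4, -1, 7) → min -1
(2, 4, -1, 7, -6) → min -6
(4, -1, 7, -6, -8) → min -8
(-1, 7, -6, -8, 3) → min -8
(7, -6, -8, 3, -9) → min -9
(-6, -8, 3, -9, 11) → min -9
(-8, 3, -9, 11, 10) → min -9
(3, -9, 11, 10, 4) → min -9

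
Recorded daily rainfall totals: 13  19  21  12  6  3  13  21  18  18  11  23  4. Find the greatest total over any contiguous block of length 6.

(13, 19, 21, 12, 6, 3) → sum 74
(19, 21, 12, 6, 3, 13) → sum 74
(21, 12, 6, 3, 13, 21) → sum 76
(12, 6, 3, 13, 21, 18) → sum 73
(6, 3, 13, 21, 18, 18) → sum 79
(3, 13, 21, 18, 18, 11) → sum 84
(13, 21, 18, 18, 11, 23) → sum 104
(21, 18, 18, 11, 23, 4) → sum 95
Greatest of these is 104.

104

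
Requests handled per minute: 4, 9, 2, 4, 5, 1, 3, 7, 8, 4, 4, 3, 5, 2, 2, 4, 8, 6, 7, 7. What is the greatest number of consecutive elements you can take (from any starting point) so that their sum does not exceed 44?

11

→ 4: sum 4, len 1
→ 9: sum 13, len 2
→ 2: sum 15, len 3
→ 4: sum 19, len 4
→ 5: sum 24, len 5
→ 1: sum 25, len 6
→ 3: sum 28, len 7
→ 7: sum 35, len 8
→ 8: sum 43, len 9
→ 4 (dropped 4): sum 43, len 9
→ 4 (dropped 9): sum 38, len 9
→ 3: sum 41, len 10
→ 5 (dropped 2): sum 44, len 10
→ 2 (dropped 4): sum 42, len 10
→ 2: sum 44, len 11
→ 4 (dropped 5): sum 43, len 11
→ 8 (dropped 1, 3, 7): sum 40, len 9
→ 6 (dropped 8): sum 38, len 9
→ 7 (dropped 4): sum 41, len 9
→ 7 (dropped 4): sum 44, len 9
Longest length seen: 11.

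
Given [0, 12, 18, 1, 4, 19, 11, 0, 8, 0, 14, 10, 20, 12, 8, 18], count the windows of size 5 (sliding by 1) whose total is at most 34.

2

0 12 18 1 4 → sum 35
12 18 1 4 19 → sum 54
18 1 4 19 11 → sum 53
1 4 19 11 0 → sum 35
4 19 11 0 8 → sum 42
19 11 0 8 0 → sum 38
11 0 8 0 14 → sum 33  ≤ 34 ✓
0 8 0 14 10 → sum 32  ≤ 34 ✓
8 0 14 10 20 → sum 52
0 14 10 20 12 → sum 56
14 10 20 12 8 → sum 64
10 20 12 8 18 → sum 68
2 windows satisfy the condition.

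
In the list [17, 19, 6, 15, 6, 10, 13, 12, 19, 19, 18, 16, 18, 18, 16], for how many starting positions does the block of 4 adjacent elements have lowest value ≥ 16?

17 19 6 15 → min 6
19 6 15 6 → min 6
6 15 6 10 → min 6
15 6 10 13 → min 6
6 10 13 12 → min 6
10 13 12 19 → min 10
13 12 19 19 → min 12
12 19 19 18 → min 12
19 19 18 16 → min 16  ≥ 16 ✓
19 18 16 18 → min 16  ≥ 16 ✓
18 16 18 18 → min 16  ≥ 16 ✓
16 18 18 16 → min 16  ≥ 16 ✓
4 windows satisfy the condition.

4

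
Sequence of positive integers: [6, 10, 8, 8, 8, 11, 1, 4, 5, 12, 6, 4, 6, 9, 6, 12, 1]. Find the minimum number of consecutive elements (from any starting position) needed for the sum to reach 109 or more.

add 6: running sum 6 < 109
add 10: running sum 16 < 109
add 8: running sum 24 < 109
add 8: running sum 32 < 109
add 8: running sum 40 < 109
add 11: running sum 51 < 109
add 1: running sum 52 < 109
add 4: running sum 56 < 109
add 5: running sum 61 < 109
add 12: running sum 73 < 109
add 6: running sum 79 < 109
add 4: running sum 83 < 109
add 6: running sum 89 < 109
add 9: running sum 98 < 109
add 6: running sum 104 < 109
add 12: shortest ending here [10, 8, 8, 8, 11, 1, 4, 5, 12, 6, 4, 6, 9, 6, 12] sum 110, len 15
add 1: shortest ending here [10, 8, 8, 8, 11, 1, 4, 5, 12, 6, 4, 6, 9, 6, 12, 1] sum 111, len 16
Shortest qualifying length: 15.

15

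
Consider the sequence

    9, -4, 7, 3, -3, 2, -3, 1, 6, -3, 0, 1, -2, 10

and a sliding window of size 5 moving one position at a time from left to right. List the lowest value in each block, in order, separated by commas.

-4, -4, -3, -3, -3, -3, -3, -3, -3, -3

Sliding a size-5 window across the 14 values:
(9, -4, 7, 3, -3) → min -4
(-4, 7, 3, -3, 2) → min -4
(7, 3, -3, 2, -3) → min -3
(3, -3, 2, -3, 1) → min -3
(-3, 2, -3, 1, 6) → min -3
(2, -3, 1, 6, -3) → min -3
(-3, 1, 6, -3, 0) → min -3
(1, 6, -3, 0, 1) → min -3
(6, -3, 0, 1, -2) → min -3
(-3, 0, 1, -2, 10) → min -3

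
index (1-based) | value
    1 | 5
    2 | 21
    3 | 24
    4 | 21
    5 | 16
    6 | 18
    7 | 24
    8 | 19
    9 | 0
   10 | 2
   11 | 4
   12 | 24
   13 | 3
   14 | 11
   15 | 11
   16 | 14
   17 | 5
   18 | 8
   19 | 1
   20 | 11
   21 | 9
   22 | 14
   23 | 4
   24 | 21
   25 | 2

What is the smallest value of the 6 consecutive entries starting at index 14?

1

Elements at indices 14..19: 11, 11, 14, 5, 8, 1
min(11, 11, 14, 5, 8, 1) = 1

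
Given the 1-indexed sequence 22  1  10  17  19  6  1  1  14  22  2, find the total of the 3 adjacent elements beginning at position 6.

Elements at indices 6..8: 6, 1, 1
sum(6, 1, 1) = 8

8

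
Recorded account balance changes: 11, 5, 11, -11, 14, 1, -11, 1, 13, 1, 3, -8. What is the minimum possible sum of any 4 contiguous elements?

-7

(11, 5, 11, -11) → sum 16
(5, 11, -11, 14) → sum 19
(11, -11, 14, 1) → sum 15
(-11, 14, 1, -11) → sum -7
(14, 1, -11, 1) → sum 5
(1, -11, 1, 13) → sum 4
(-11, 1, 13, 1) → sum 4
(1, 13, 1, 3) → sum 18
(13, 1, 3, -8) → sum 9
Minimum of these is -7.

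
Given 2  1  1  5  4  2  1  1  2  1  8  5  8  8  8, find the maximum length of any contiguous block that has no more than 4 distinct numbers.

add 2: window [2] (1 distinct), len 1
add 1: window [2, 1] (2 distinct), len 2
add 1: window [2, 1, 1] (2 distinct), len 3
add 5: window [2, 1, 1, 5] (3 distinct), len 4
add 4: window [2, 1, 1, 5, 4] (4 distinct), len 5
add 2: window [2, 1, 1, 5, 4, 2] (4 distinct), len 6
add 1: window [2, 1, 1, 5, 4, 2, 1] (4 distinct), len 7
add 1: window [2, 1, 1, 5, 4, 2, 1, 1] (4 distinct), len 8
add 2: window [2, 1, 1, 5, 4, 2, 1, 1, 2] (4 distinct), len 9
add 1: window [2, 1, 1, 5, 4, 2, 1, 1, 2, 1] (4 distinct), len 10
add 8: window [4, 2, 1, 1, 2, 1, 8] (4 distinct), len 7
add 5: window [2, 1, 1, 2, 1, 8, 5] (4 distinct), len 7
add 8: window [2, 1, 1, 2, 1, 8, 5, 8] (4 distinct), len 8
add 8: window [2, 1, 1, 2, 1, 8, 5, 8, 8] (4 distinct), len 9
add 8: window [2, 1, 1, 2, 1, 8, 5, 8, 8, 8] (4 distinct), len 10
Longest length with ≤4 distinct: 10.

10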